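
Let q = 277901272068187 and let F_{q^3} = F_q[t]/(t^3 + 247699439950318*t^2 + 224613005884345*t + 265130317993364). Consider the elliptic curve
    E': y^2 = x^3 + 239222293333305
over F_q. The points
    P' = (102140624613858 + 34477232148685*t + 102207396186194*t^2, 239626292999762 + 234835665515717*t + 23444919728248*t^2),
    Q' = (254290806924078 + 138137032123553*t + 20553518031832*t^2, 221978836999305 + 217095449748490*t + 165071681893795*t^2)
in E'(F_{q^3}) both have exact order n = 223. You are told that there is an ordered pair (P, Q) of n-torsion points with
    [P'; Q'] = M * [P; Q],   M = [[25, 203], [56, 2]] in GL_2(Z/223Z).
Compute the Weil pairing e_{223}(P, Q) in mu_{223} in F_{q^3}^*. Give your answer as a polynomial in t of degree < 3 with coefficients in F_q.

11901357893004 + 205473580318039*t + 11447746847012*t^2

Alternating bilinearity on E[223] (values in mu_{223} in F_{277901272068187^3}) gives e(P',Q') = e(P,Q)^det(M).
det M = 25*2 - 203*56 = -11318 = 55 (mod 223); 55^{-1} = 73 (mod 223).
Double-and-add over 11011111: 8-1 doublings, 7-1 additions; each step l_{T,T}/v_{2T} or l_{T,P'}/v at Q'+S for random S.
The quotient is 86686683291619 + 261287220139151*t + 196128657461376*t^2.
Finally e_{223}(P,Q) = 11901357893004 + 205473580318039*t + 11447746847012*t^2.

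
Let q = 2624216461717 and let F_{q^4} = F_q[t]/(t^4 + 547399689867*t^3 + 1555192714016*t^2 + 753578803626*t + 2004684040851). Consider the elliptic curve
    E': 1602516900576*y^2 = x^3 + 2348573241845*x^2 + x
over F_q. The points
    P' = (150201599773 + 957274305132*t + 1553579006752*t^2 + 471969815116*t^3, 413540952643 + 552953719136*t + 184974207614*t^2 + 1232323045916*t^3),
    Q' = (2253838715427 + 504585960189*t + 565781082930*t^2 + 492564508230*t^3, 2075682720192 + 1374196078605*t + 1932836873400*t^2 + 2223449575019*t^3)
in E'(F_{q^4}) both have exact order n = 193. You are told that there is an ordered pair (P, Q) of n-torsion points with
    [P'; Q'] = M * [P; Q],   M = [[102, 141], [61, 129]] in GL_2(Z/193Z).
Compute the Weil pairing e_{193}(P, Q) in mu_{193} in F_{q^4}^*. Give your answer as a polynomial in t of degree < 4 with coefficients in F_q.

The 193-Weil pairing on E[193] over F_{2624216461717} is alternating-bilinear: e_{193}(P',Q') = e_{193}(P,Q)^det(M).
So e_{193}(P,Q) = e_{193}(P',Q')^{18}, since 118*18 = 1 mod 193.
Undo Montgomery via alpha=988173694688, beta=1206778354125: (a',b')=(1618885929766,360132527778) over F_{2624216461717}.
Miller loop for e_{193} over F_{2624216461717^4}: bits of 193 = 11000001; 7 double steps + 2 add steps, l/v at each.
f_P(D_Q)/f_Q(D_P) = 825517255703 + 449820459831*t + 1482913402583*t^2 + 46803539705*t^3.
Finally e_{193}(P,Q) = 130163831648 + 1376364133897*t + 770426128035*t^2 + 1613602407876*t^3.

130163831648 + 1376364133897*t + 770426128035*t^2 + 1613602407876*t^3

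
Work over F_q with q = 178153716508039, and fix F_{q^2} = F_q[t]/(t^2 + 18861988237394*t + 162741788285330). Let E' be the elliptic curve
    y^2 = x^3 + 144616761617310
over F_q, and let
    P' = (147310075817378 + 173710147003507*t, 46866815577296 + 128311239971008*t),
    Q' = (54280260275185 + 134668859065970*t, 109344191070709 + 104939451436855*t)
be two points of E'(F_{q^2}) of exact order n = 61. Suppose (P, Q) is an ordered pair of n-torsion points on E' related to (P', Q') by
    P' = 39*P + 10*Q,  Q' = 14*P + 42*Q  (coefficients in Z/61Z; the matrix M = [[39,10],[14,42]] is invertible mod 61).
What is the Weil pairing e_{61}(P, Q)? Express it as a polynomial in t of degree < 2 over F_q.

5810702094312 + 134737377807716*t

Under M = [[39,10],[14,42]] in GL_2(Z/61), e_{61}(P',Q') = e_{61}(P,Q)^(39*42-10*14 mod 61).
det(M) mod 61 = 34; its inverse in (Z/61)^* is 9 (check: 34*9 mod 61 = 1).
Miller loop for e_{61} over F_{178153716508039^2}: bits of 61 = 111101; 5 double steps + 4 add steps, l/v at each.
Result: e(P',Q') = 81647220901145 + 85711433554945*t.
e_{61}(P,Q) = (81647220901145 + 85711433554945*t)^{9} = 5810702094312 + 134737377807716*t.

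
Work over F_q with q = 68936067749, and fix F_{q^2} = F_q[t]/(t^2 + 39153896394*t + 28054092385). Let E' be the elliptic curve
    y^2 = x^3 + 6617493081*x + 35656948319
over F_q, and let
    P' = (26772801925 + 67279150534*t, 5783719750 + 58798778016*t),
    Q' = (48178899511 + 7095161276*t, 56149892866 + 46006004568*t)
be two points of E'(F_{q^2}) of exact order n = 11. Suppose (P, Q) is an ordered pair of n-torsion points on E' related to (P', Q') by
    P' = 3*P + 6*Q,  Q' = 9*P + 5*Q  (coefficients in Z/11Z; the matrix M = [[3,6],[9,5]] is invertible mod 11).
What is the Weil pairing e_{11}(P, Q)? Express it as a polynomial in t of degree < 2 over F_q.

57663844120 + 16523226319*t

The 11-Weil pairing on E[11] over F_{68936067749} is alternating-bilinear: e_{11}(P',Q') = e_{11}(P,Q)^det(M).
Inverting 5 mod 11: 9. Thus e_{11}(P,Q) = e(P',Q')^{9}.
Miller loop for e_{11} over F_{68936067749^2}: bits of 11 = 1011; 3 double steps + 2 add steps, l/v at each.
Result: e(P',Q') = 61922816236 + 41390906409*t.
Thus e_{11}(P,Q) = 57663844120 + 16523226319*t.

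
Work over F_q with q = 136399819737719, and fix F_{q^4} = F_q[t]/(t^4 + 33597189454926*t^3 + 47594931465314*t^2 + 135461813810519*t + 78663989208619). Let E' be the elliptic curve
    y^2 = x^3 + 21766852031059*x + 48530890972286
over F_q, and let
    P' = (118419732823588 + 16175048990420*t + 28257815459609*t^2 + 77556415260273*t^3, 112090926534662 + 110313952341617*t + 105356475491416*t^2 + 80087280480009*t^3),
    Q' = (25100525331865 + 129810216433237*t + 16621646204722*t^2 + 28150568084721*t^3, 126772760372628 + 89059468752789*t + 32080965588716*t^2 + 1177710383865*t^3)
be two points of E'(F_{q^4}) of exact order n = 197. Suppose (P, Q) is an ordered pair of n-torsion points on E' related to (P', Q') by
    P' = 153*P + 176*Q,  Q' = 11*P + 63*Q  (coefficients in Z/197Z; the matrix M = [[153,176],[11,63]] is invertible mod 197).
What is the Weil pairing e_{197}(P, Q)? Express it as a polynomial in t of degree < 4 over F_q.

e_{197} is bilinear + alternating on E[197], so e_{197}(153*P + 176*Q, 11*P + 63*Q) = e_{197}(P,Q)^(153*63-176*11).
det M = 153*63 - 176*11 = 7703 = 20 (mod 197); 20^{-1} = 69 (mod 197).
Double-and-add over 11000101: 8-1 doublings, 4-1 additions; each step l_{T,T}/v_{2T} or l_{T,P'}/v at Q'+S for random S.
f_P(D_Q)/f_Q(D_P) = 91643983600574 + 56222879285376*t + 59732050022068*t^2 + 68240757924011*t^3.
Raise to 69: e(P,Q) = 62467783677643 + 90614875406257*t + 125201706798967*t^2 + 45625325569563*t^3 in mu_{197}.

62467783677643 + 90614875406257*t + 125201706798967*t^2 + 45625325569563*t^3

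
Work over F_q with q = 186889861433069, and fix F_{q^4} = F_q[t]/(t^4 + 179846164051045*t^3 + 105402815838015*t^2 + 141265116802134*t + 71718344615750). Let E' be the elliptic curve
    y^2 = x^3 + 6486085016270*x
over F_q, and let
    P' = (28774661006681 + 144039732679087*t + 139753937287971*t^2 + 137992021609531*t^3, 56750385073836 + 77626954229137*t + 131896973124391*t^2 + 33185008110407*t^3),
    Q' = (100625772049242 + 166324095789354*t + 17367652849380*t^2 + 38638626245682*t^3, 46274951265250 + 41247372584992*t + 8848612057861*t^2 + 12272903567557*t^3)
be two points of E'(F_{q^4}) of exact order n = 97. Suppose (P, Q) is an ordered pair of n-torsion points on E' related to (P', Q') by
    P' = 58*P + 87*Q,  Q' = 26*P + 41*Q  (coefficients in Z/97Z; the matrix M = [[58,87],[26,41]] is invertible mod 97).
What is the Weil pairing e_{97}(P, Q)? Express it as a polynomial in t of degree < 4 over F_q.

e_{97}(aP+bQ,cP+dQ) = e_{97}(P,Q)^(ad-bc); with (a,b,c,d)=(58,87,26,41) this gives the det-97 law.
det(M) mod 97 = 19; its inverse in (Z/97)^* is 46 (check: 19*46 mod 97 = 1).
Build f_{97,P'} and f_{97,Q'} via the 7-bit ladder of 97=1100001_2; evaluate at shifted divisors; quotient in F_{186889861433069^4}.
Miller gives e_{97}(P',Q') = 6414760673254 + 148958560480868*t + 165531980507167*t^2 + 130787156190999*t^3 in F_{186889861433069^4}.
Raise to 46: e(P,Q) = 87859321699480 + 58065471599816*t + 154217715466304*t^2 + 20055598708951*t^3 in mu_{97}.

87859321699480 + 58065471599816*t + 154217715466304*t^2 + 20055598708951*t^3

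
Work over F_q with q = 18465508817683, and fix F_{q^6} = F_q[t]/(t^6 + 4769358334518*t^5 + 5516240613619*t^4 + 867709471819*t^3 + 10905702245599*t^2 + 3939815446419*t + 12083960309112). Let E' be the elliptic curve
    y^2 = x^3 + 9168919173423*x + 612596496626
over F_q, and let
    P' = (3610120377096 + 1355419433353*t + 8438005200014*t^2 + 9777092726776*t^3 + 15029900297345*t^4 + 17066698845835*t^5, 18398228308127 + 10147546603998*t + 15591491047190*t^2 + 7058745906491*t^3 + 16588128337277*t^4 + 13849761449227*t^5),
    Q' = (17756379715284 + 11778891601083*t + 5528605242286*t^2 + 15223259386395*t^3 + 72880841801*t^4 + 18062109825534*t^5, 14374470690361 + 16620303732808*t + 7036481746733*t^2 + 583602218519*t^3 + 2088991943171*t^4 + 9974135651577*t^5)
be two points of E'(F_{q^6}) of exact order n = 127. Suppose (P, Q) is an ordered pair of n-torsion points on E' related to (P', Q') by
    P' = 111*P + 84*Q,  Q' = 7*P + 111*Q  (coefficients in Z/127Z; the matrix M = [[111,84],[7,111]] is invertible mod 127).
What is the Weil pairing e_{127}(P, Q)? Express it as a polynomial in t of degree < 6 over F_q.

1914699328937 + 2275073262096*t + 17745260079181*t^2 + 2946260228407*t^3 + 9223540737663*t^4 + 15570663081261*t^5

Since e_{127}(P,P)=e_{127}(Q,Q)=1 and e_{127}(Q,P)=e_{127}(P,Q)^{-1}, expanding e_{127}(111*P + 84*Q,7*P + 111*Q) leaves e(P,Q)^det(M).
111*111 - 84*7 = 11733; reduced mod 127: det = 49, inverse 70.
Run Miller on y^2=x^3+9168919173423*x+612596496626 over F_{18465508817683}: ladder 1111111 (7 bits); e = f_P(D_Q)/f_Q(D_P).
Miller gives e_{127}(P',Q') = 829997451631 + 17302630903961*t + 9875080271209*t^2 + 6721837767623*t^3 + 2586359907757*t^4 + 421975008484*t^5 in F_{18465508817683^6}.
e_{127}(P,Q) = (829997451631 + 17302630903961*t + 9875080271209*t^2 + 6721837767623*t^3 + 2586359907757*t^4 + 421975008484*t^5)^{70} = 1914699328937 + 2275073262096*t + 17745260079181*t^2 + 2946260228407*t^3 + 9223540737663*t^4 + 15570663081261*t^5.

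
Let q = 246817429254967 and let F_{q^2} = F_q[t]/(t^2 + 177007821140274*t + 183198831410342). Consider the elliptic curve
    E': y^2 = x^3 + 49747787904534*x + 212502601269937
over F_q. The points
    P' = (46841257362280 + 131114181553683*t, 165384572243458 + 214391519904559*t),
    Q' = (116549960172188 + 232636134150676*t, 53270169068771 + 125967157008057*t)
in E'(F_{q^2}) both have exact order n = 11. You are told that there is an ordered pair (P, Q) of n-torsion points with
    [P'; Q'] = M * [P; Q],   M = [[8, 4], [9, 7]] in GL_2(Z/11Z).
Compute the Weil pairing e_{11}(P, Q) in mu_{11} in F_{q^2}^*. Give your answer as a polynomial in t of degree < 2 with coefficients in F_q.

11320729663038 + 208763712466411*t

The 11-Weil pairing on E[11] over F_{246817429254967} is alternating-bilinear: e_{11}(P',Q') = e_{11}(P,Q)^det(M).
det(M) mod 11 = 9; its inverse in (Z/11)^* is 5 (check: 9*5 mod 11 = 1).
4-bit Miller (1011) on E'/F_{246817429254967} with a'=49747787904534, b'=212502601269937: accumulate tangent/chord ratios at Q'+S and P'+S'.
Result: e(P',Q') = 17136551717798 + 21140633476271*t.
e_{11}(P,Q) = (17136551717798 + 21140633476271*t)^{5} = 11320729663038 + 208763712466411*t.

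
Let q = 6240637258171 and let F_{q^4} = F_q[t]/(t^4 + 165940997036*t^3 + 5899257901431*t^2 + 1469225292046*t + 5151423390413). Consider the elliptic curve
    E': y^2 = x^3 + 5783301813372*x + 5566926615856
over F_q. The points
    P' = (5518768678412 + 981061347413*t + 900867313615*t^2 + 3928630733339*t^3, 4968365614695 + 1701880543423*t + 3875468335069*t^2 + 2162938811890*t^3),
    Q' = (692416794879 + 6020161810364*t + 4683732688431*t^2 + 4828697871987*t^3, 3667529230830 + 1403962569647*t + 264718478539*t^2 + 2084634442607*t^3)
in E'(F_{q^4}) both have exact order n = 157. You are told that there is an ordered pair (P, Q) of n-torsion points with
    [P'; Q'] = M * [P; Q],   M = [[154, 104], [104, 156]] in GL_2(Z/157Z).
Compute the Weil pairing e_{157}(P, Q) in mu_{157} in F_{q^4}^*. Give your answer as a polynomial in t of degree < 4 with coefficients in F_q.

e_{157} is bilinear + alternating on E[157], so e_{157}(154*P + 104*Q, 104*P + 156*Q) = e_{157}(P,Q)^(154*156-104*104).
det M = 154*156 - 104*104 = 13208 = 20 (mod 157); 20^{-1} = 55 (mod 157).
8-bit Miller (10011101) on E'/F_{6240637258171} with a'=5783301813372, b'=5566926615856: accumulate tangent/chord ratios at Q'+S and P'+S'.
f_P(D_Q)/f_Q(D_P) = 3620883449860 + 6004732932308*t + 3668993860095*t^2 + 2978439081146*t^3.
Finally e_{157}(P,Q) = 1980384275499 + 5136529482891*t + 624265779923*t^2 + 4844006288900*t^3.

1980384275499 + 5136529482891*t + 624265779923*t^2 + 4844006288900*t^3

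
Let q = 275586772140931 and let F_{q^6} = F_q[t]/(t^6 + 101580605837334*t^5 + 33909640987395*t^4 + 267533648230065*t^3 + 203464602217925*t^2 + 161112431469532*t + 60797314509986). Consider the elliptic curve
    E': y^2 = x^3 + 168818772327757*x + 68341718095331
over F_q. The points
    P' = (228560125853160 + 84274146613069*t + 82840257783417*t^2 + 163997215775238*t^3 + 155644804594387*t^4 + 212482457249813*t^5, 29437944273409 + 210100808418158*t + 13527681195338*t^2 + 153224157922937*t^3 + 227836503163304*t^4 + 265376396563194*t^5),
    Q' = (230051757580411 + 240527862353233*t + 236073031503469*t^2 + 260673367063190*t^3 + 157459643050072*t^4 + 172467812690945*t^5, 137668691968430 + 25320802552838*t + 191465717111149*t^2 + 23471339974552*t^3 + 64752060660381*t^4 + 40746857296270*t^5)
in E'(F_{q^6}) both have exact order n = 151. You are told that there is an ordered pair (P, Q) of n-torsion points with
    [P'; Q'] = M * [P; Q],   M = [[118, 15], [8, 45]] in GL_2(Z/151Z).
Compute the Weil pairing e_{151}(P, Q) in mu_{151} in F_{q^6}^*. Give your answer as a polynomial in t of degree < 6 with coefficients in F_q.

163660974279268 + 175230388607431*t + 201145616506857*t^2 + 118303903093976*t^3 + 247737514168579*t^4 + 272983747615193*t^5

Since e_{151}(P,P)=e_{151}(Q,Q)=1 and e_{151}(Q,P)=e_{151}(P,Q)^{-1}, expanding e_{151}(118*P + 15*Q,8*P + 45*Q) leaves e(P,Q)^det(M).
det(M) mod 151 = 56; its inverse in (Z/151)^* is 89 (check: 56*89 mod 151 = 1).
Double-and-add over 10010111: 8-1 doublings, 5-1 additions; each step l_{T,T}/v_{2T} or l_{T,P'}/v at Q'+S for random S.
Miller gives e_{151}(P',Q') = 265778057099010 + 173244718680944*t + 204319867839950*t^2 + 76119483067420*t^3 + 234941720880081*t^4 + 250750860726540*t^5 in F_{275586772140931^6}.
(265778057099010 + 173244718680944*t + 204319867839950*t^2 + 76119483067420*t^3 + 234941720880081*t^4 + 250750860726540*t^5)^{89} mod (275586772140931,f) = 163660974279268 + 175230388607431*t + 201145616506857*t^2 + 118303903093976*t^3 + 247737514168579*t^4 + 272983747615193*t^5.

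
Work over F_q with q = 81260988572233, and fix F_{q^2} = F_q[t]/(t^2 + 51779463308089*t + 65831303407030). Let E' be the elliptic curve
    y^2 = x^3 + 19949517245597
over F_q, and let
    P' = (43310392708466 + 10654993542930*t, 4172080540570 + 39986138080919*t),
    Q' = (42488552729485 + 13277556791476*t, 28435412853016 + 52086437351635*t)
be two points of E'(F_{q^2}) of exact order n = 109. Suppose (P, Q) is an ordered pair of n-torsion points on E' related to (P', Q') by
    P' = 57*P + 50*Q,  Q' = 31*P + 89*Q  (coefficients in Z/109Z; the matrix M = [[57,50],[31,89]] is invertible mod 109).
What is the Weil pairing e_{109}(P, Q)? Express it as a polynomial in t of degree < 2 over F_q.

Since e_{109}(P,P)=e_{109}(Q,Q)=1 and e_{109}(Q,P)=e_{109}(P,Q)^{-1}, expanding e_{109}(57*P + 50*Q,31*P + 89*Q) leaves e(P,Q)^det(M).
Hence e(P,Q) = e(P',Q')^{81} where 81 = 35^{-1} mod 109.
Build f_{109,P'} and f_{109,Q'} via the 7-bit ladder of 109=1101101_2; evaluate at shifted divisors; quotient in F_{81260988572233^2}.
Miller gives e_{109}(P',Q') = 6773172447992 + 48353440427093*t in F_{81260988572233^2}.
Finally e_{109}(P,Q) = 36651057949179 + 7242172202721*t.

36651057949179 + 7242172202721*t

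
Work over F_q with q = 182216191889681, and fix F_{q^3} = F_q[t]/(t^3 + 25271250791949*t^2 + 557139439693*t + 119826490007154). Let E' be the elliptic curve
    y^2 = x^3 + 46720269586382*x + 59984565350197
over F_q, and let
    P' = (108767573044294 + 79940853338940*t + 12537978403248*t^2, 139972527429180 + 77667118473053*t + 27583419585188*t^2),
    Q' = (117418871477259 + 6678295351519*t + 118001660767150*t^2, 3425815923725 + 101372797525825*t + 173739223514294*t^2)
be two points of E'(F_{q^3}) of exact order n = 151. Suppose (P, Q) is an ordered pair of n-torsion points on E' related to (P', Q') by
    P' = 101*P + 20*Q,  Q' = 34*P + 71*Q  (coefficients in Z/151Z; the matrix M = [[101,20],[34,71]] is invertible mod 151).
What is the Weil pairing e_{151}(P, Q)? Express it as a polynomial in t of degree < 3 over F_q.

Under M = [[101,20],[34,71]] in GL_2(Z/151), e_{151}(P',Q') = e_{151}(P,Q)^(101*71-20*34 mod 151).
101*71 - 20*34 = 6491; reduced mod 151: det = 149, inverse 75.
Double-and-add over 10010111: 8-1 doublings, 5-1 additions; each step l_{T,T}/v_{2T} or l_{T,P'}/v at Q'+S for random S.
e_{151}(P',Q') = 90011019615110 + 60072910329045*t + 1684516694784*t^2.
Thus e_{151}(P,Q) = 30810289286778 + 123146725014036*t + 24752786733456*t^2.

30810289286778 + 123146725014036*t + 24752786733456*t^2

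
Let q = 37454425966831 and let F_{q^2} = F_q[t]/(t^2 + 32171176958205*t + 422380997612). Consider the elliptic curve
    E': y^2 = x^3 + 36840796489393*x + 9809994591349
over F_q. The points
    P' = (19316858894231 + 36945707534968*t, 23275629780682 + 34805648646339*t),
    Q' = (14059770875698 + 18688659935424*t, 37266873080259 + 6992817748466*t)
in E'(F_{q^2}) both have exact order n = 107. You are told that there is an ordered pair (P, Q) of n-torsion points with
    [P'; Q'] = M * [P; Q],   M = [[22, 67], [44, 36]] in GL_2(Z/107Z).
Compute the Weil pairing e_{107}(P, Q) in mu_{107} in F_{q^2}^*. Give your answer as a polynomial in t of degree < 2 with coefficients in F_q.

Under M = [[22,67],[44,36]] in GL_2(Z/107), e_{107}(P',Q') = e_{107}(P,Q)^(22*36-67*44 mod 107).
det M = 22*36 - 67*44 = -2156 = 91 (mod 107); 91^{-1} = 20 (mod 107).
Build f_{107,P'} and f_{107,Q'} via the 7-bit ladder of 107=1101011_2; evaluate at shifted divisors; quotient in F_{37454425966831^2}.
Miller gives e_{107}(P',Q') = 18466573842018 + 14985555878476*t in F_{37454425966831^2}.
e_{107}(P,Q) = (18466573842018 + 14985555878476*t)^{20} = 396556971490 + 17958282672720*t.

396556971490 + 17958282672720*t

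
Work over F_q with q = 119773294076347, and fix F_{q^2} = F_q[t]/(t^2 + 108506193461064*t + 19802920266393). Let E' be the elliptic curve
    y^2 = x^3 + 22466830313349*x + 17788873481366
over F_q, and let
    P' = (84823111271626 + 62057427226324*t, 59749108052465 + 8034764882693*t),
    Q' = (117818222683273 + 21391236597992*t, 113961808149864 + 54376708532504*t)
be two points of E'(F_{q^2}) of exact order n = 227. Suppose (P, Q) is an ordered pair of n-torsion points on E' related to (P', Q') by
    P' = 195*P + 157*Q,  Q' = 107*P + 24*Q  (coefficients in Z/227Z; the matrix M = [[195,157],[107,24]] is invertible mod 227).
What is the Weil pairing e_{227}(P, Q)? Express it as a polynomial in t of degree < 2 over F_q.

59904128273940 + 10342737594963*t

e_{227}(aP+bQ,cP+dQ) = e_{227}(P,Q)^(ad-bc); with (a,b,c,d)=(195,157,107,24) this gives the det-227 law.
So e_{227}(P,Q) = e_{227}(P',Q')^{49}, since 139*49 = 1 mod 227.
n = 227 = (11100011)_2 (8 bits, wt 5); accumulate f_{227,P'}(Q'+S)/f_{227,P'}(S) along the 7-step ladder.
f_P(D_Q)/f_Q(D_P) = 53766319221397 + 88572231211818*t.
e_{227}(P,Q) = (53766319221397 + 88572231211818*t)^{49} = 59904128273940 + 10342737594963*t.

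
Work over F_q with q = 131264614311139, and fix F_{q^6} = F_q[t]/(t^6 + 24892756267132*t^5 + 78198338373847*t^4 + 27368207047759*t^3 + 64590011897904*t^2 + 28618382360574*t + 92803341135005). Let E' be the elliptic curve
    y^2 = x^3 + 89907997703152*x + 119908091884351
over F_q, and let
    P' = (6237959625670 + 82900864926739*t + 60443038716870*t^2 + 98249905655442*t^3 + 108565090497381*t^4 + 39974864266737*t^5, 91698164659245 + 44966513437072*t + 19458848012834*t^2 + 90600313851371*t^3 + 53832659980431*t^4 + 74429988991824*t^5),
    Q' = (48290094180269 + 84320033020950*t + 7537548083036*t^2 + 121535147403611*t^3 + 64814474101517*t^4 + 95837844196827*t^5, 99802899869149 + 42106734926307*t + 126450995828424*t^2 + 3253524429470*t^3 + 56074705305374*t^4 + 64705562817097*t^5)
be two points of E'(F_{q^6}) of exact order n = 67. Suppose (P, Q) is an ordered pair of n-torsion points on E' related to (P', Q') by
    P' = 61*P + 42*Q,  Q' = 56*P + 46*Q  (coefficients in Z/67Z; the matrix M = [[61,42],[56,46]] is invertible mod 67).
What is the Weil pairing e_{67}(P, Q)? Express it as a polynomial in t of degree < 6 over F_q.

121110073935997 + 120371249587993*t + 18748615707607*t^2 + 54053309208379*t^3 + 1106505330904*t^4 + 98996754333619*t^5

The 67-Weil pairing on E[67] over F_{131264614311139} is alternating-bilinear: e_{67}(P',Q') = e_{67}(P,Q)^det(M).
Hence e(P,Q) = e(P',Q')^{58} where 58 = 52^{-1} mod 67.
7-bit Miller (1000011) on E'/F_{131264614311139} with a'=89907997703152, b'=119908091884351: accumulate tangent/chord ratios at Q'+S and P'+S'.
Result: e(P',Q') = 119991817453844 + 36912345966594*t + 49155631221407*t^2 + 102671769725053*t^3 + 85334288261488*t^4 + 111053686792344*t^5.
e_{67}(P,Q) = (119991817453844 + 36912345966594*t + 49155631221407*t^2 + 102671769725053*t^3 + 85334288261488*t^4 + 111053686792344*t^5)^{58} = 121110073935997 + 120371249587993*t + 18748615707607*t^2 + 54053309208379*t^3 + 1106505330904*t^4 + 98996754333619*t^5.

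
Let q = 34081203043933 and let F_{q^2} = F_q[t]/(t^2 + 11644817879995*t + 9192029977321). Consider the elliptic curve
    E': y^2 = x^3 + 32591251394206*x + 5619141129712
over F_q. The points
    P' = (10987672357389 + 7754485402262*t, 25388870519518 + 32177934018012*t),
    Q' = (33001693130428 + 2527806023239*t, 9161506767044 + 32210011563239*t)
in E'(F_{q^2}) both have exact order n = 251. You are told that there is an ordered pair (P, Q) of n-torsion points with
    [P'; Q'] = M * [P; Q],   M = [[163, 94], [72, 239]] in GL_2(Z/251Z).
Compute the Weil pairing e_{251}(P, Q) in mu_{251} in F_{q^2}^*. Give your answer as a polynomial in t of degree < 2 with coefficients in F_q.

24478895984780 + 27280253584747*t

Since e_{251}(P,P)=e_{251}(Q,Q)=1 and e_{251}(Q,P)=e_{251}(P,Q)^{-1}, expanding e_{251}(163*P + 94*Q,72*P + 239*Q) leaves e(P,Q)^det(M).
det(M) mod 251 = 61; its inverse in (Z/251)^* is 107 (check: 61*107 mod 251 = 1).
Run Miller on y^2=x^3+32591251394206*x+5619141129712 over F_{34081203043933}: ladder 11111011 (8 bits); e = f_P(D_Q)/f_Q(D_P).
f_P(D_Q)/f_Q(D_P) = 2979853339625 + 30725284216986*t.
Raise to 107: e(P,Q) = 24478895984780 + 27280253584747*t in mu_{251}.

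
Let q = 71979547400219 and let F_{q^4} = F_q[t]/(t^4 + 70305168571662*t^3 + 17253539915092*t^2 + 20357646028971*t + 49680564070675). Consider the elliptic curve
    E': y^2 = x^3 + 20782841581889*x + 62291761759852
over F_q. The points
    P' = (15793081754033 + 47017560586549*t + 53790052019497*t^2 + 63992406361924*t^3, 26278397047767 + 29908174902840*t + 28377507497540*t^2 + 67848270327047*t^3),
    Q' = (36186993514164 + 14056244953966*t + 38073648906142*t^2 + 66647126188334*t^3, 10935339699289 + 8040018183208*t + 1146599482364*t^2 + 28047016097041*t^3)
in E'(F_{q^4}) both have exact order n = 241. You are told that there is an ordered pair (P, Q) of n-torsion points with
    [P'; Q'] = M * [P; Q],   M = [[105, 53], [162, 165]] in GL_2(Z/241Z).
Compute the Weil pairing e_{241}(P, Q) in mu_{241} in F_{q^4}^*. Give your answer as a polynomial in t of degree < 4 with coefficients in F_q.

Since e_{241}(P,P)=e_{241}(Q,Q)=1 and e_{241}(Q,P)=e_{241}(P,Q)^{-1}, expanding e_{241}(105*P + 53*Q,162*P + 165*Q) leaves e(P,Q)^det(M).
105*165 - 53*162 = 8739; reduced mod 241: det = 63, inverse 88.
n = 241 = (11110001)_2 (8 bits, wt 5); accumulate f_{241,P'}(Q'+S)/f_{241,P'}(S) along the 7-step ladder.
f_P(D_Q)/f_Q(D_P) = 44583966402477 + 44690371489838*t + 32859233754135*t^2 + 40719499733681*t^3.
Finally e_{241}(P,Q) = 53104460175690 + 30302813484166*t + 59749868841835*t^2 + 14316093769303*t^3.

53104460175690 + 30302813484166*t + 59749868841835*t^2 + 14316093769303*t^3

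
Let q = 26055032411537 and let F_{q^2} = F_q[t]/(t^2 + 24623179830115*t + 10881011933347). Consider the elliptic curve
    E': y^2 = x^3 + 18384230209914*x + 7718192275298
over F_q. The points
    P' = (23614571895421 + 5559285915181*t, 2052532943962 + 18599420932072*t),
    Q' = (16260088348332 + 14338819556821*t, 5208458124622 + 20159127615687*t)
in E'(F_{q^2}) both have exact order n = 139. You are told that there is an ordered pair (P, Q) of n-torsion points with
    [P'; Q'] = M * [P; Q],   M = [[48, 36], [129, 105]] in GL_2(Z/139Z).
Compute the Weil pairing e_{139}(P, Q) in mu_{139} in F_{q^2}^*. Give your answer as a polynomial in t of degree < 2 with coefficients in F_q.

13661112473715 + 593972585231*t

e_{139}(aP+bQ,cP+dQ) = e_{139}(P,Q)^(ad-bc); with (a,b,c,d)=(48,36,129,105) this gives the det-139 law.
det M = 48*105 - 36*129 = 396 = 118 (mod 139); 118^{-1} = 86 (mod 139).
Build f_{139,P'} and f_{139,Q'} via the 8-bit ladder of 139=10001011_2; evaluate at shifted divisors; quotient in F_{26055032411537^2}.
e_{139}(P',Q') = 25496708275313 + 13014347391039*t.
(25496708275313 + 13014347391039*t)^{86} mod (26055032411537,f) = 13661112473715 + 593972585231*t.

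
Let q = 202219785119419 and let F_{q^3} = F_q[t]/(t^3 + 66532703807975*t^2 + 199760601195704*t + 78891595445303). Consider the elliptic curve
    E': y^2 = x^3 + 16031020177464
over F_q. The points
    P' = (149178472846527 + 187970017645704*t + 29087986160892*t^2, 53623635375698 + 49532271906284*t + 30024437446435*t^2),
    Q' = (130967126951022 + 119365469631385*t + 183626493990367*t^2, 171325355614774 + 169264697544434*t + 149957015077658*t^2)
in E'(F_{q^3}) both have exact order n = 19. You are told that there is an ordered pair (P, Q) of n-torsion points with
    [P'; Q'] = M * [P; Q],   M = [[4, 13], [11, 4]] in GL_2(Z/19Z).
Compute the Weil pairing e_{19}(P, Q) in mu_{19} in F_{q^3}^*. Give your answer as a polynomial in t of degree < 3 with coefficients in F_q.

e_{19}(aP+bQ,cP+dQ) = e_{19}(P,Q)^(ad-bc); with (a,b,c,d)=(4,13,11,4) this gives the det-19 law.
det M = 4*4 - 13*11 = -127 = 6 (mod 19); 6^{-1} = 16 (mod 19).
Build f_{19,P'} and f_{19,Q'} via the 5-bit ladder of 19=10011_2; evaluate at shifted divisors; quotient in F_{202219785119419^3}.
So e_{19}(P',Q') = 12670242161272 + 75864900217471*t + 60667068634687*t^2.
Finally e_{19}(P,Q) = 151768811186543 + 82949794616225*t + 58366624723966*t^2.

151768811186543 + 82949794616225*t + 58366624723966*t^2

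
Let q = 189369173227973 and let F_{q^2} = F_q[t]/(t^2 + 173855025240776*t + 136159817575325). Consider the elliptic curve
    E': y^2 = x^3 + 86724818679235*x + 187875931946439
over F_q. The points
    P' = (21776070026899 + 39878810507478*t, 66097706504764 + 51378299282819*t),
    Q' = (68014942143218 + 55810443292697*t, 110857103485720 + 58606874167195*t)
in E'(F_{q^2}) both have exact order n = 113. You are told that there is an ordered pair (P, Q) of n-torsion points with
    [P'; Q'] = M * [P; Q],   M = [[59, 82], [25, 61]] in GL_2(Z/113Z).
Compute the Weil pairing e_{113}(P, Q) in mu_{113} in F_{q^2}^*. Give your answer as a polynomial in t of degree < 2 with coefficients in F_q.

184914799688134 + 52307624533292*t

Under M = [[59,82],[25,61]] in GL_2(Z/113), e_{113}(P',Q') = e_{113}(P,Q)^(59*61-82*25 mod 113).
det(M) mod 113 = 80; its inverse in (Z/113)^* is 89 (check: 80*89 mod 113 = 1).
Double-and-add over 1110001: 7-1 doublings, 4-1 additions; each step l_{T,T}/v_{2T} or l_{T,P'}/v at Q'+S for random S.
Miller gives e_{113}(P',Q') = 35191471707814 + 73232109181887*t in F_{189369173227973^2}.
e_{113}(P,Q) = (35191471707814 + 73232109181887*t)^{89} = 184914799688134 + 52307624533292*t.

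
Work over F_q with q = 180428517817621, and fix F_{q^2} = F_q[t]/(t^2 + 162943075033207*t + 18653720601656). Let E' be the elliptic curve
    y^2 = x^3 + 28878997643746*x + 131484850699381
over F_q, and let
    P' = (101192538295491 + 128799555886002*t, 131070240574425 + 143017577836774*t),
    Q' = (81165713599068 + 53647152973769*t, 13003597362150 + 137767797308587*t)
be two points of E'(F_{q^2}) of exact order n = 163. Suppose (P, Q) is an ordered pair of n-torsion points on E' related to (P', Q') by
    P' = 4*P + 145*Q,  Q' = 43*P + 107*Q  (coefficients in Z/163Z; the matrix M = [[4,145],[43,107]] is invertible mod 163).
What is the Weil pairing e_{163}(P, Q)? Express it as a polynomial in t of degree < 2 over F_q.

Alternating bilinearity on E[163] (values in mu_{163} in F_{180428517817621^2}) gives e(P',Q') = e(P,Q)^det(M).
4*107 - 145*43 = -5807; reduced mod 163: det = 61, inverse 155.
Double-and-add over 10100011: 8-1 doublings, 4-1 additions; each step l_{T,T}/v_{2T} or l_{T,P'}/v at Q'+S for random S.
So e_{163}(P',Q') = 61481682904085 + 39415927720049*t.
Thus e_{163}(P,Q) = 133216488200103 + 172552371949509*t.

133216488200103 + 172552371949509*t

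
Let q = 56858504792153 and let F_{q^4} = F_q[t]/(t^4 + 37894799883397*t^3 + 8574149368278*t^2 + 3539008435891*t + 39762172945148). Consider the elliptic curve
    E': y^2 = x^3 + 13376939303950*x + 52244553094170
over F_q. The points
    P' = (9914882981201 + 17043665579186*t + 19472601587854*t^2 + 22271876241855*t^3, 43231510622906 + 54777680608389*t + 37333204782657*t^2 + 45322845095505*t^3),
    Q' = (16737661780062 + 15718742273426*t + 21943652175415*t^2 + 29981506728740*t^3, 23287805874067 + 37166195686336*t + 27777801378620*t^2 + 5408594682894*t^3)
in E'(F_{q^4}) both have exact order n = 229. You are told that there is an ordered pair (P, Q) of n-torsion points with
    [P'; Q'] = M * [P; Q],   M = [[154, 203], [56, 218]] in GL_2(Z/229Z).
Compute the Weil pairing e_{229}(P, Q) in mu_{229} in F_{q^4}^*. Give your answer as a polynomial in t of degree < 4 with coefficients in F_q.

39890219820195 + 36687302126035*t + 17084844985822*t^2 + 35163092932667*t^3

The 229-Weil pairing on E[229] over F_{56858504792153} is alternating-bilinear: e_{229}(P',Q') = e_{229}(P,Q)^det(M).
Hence e(P,Q) = e(P',Q')^{178} where 178 = 220^{-1} mod 229.
Build f_{229,P'} and f_{229,Q'} via the 8-bit ladder of 229=11100101_2; evaluate at shifted divisors; quotient in F_{56858504792153^4}.
Result: e(P',Q') = 51405842048495 + 29236548176572*t + 54408635633609*t^2 + 50764484950174*t^3.
Finally e_{229}(P,Q) = 39890219820195 + 36687302126035*t + 17084844985822*t^2 + 35163092932667*t^3.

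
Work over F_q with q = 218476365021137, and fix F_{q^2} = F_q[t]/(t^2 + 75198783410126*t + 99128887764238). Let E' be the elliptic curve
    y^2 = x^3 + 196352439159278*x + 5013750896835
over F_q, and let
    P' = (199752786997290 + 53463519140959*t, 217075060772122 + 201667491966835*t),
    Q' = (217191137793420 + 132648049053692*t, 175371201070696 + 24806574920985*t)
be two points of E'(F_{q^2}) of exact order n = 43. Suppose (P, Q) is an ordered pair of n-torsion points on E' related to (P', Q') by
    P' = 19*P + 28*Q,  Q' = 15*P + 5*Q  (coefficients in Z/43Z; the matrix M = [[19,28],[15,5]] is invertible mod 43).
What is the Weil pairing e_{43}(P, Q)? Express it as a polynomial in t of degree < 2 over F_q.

Since e_{43}(P,P)=e_{43}(Q,Q)=1 and e_{43}(Q,P)=e_{43}(P,Q)^{-1}, expanding e_{43}(19*P + 28*Q,15*P + 5*Q) leaves e(P,Q)^det(M).
19*5 - 28*15 = -325; reduced mod 43: det = 19, inverse 34.
n = 43 = (101011)_2 (6 bits, wt 4); accumulate f_{43,P'}(Q'+S)/f_{43,P'}(S) along the 5-step ladder.
f_P(D_Q)/f_Q(D_P) = 205805314362629 + 29928170134333*t.
Finally e_{43}(P,Q) = 99563128636198 + 194842823231312*t.

99563128636198 + 194842823231312*t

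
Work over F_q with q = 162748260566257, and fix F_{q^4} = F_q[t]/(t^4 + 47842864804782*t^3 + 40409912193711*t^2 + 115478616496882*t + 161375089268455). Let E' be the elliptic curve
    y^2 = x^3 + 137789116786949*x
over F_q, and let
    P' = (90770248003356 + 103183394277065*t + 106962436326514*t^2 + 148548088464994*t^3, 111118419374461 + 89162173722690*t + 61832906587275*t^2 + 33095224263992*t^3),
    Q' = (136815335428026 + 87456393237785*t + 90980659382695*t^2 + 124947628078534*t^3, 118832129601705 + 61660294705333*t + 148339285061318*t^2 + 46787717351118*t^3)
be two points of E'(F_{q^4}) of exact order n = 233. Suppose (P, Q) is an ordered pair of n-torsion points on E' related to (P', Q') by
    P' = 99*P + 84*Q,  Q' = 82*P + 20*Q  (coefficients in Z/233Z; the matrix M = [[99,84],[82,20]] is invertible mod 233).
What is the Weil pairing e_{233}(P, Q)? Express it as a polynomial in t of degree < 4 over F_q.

159735850583014 + 27118571661116*t + 159194160026964*t^2 + 85527264921890*t^3

The 233-Weil pairing on E[233] over F_{162748260566257} is alternating-bilinear: e_{233}(P',Q') = e_{233}(P,Q)^det(M).
So e_{233}(P,Q) = e_{233}(P',Q')^{31}, since 218*31 = 1 mod 233.
Run Miller on y^2=x^3+137789116786949*x over F_{162748260566257}: ladder 11101001 (8 bits); e = f_P(D_Q)/f_Q(D_P).
Miller gives e_{233}(P',Q') = 122056033876550 + 52794353572948*t + 105168184272605*t^2 + 54095824089948*t^3 in F_{162748260566257^4}.
e_{233}(P,Q) = (122056033876550 + 52794353572948*t + 105168184272605*t^2 + 54095824089948*t^3)^{31} = 159735850583014 + 27118571661116*t + 159194160026964*t^2 + 85527264921890*t^3.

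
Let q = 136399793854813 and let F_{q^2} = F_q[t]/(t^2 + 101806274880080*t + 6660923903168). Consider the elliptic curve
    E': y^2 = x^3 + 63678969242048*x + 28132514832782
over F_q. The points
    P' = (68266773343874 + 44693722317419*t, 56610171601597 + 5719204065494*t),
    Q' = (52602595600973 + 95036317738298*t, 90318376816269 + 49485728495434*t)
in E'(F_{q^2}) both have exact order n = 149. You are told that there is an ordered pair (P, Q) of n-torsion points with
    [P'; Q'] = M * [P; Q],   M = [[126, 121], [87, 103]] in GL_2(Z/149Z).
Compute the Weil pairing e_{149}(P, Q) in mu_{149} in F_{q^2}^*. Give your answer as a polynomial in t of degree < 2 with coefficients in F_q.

132482907162279 + 109401087621670*t

e_{149}(aP+bQ,cP+dQ) = e_{149}(P,Q)^(ad-bc); with (a,b,c,d)=(126,121,87,103) this gives the det-149 law.
det(M) mod 149 = 67; its inverse in (Z/149)^* is 129 (check: 67*129 mod 149 = 1).
Build f_{149,P'} and f_{149,Q'} via the 8-bit ladder of 149=10010101_2; evaluate at shifted divisors; quotient in F_{136399793854813^2}.
e_{149}(P',Q') = 98364224620364 + 14795705169117*t.
e_{149}(P,Q) = (98364224620364 + 14795705169117*t)^{129} = 132482907162279 + 109401087621670*t.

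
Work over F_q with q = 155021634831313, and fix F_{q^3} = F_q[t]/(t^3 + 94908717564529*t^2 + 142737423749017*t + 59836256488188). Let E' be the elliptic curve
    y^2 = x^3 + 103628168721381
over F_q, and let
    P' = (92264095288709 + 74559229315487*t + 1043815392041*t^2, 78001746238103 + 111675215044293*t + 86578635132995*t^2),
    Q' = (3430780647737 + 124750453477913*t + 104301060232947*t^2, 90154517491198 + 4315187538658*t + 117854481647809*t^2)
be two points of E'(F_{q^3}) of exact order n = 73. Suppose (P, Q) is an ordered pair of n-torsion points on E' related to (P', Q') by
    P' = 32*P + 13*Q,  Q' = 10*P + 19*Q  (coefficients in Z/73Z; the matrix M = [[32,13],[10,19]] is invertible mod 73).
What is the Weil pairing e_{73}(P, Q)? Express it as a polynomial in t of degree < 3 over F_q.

e_{73} is bilinear + alternating on E[73], so e_{73}(32*P + 13*Q, 10*P + 19*Q) = e_{73}(P,Q)^(32*19-13*10).
det M = 32*19 - 13*10 = 478 = 40 (mod 73); 40^{-1} = 42 (mod 73).
7-bit Miller (1001001) on E'/F_{155021634831313} with a'=0, b'=103628168721381: accumulate tangent/chord ratios at Q'+S and P'+S'.
e_{73}(P',Q') = 136996051996375 + 115696584292321*t + 104253870466301*t^2.
Raise to 42: e(P,Q) = 78931995015026 + 151462812506677*t + 52033104859914*t^2 in mu_{73}.

78931995015026 + 151462812506677*t + 52033104859914*t^2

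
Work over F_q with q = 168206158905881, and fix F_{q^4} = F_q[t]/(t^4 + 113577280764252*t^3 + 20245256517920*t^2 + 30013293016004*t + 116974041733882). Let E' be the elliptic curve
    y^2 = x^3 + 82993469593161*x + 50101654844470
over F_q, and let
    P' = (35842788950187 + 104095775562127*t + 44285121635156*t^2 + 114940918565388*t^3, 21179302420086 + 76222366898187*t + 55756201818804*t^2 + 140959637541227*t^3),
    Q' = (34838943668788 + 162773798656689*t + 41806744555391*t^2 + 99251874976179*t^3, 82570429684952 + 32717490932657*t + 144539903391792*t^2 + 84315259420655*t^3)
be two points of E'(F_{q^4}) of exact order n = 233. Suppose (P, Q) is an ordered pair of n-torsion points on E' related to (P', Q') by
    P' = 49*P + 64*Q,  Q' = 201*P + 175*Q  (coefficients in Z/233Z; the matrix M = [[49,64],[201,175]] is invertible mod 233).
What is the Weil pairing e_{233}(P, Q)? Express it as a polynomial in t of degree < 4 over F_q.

127373624667014 + 77946387142672*t + 127764745367724*t^2 + 138936546456666*t^3

Since e_{233}(P,P)=e_{233}(Q,Q)=1 and e_{233}(Q,P)=e_{233}(P,Q)^{-1}, expanding e_{233}(49*P + 64*Q,201*P + 175*Q) leaves e(P,Q)^det(M).
49*175 - 64*201 = -4289; reduced mod 233: det = 138, inverse 103.
Run Miller on y^2=x^3+82993469593161*x+50101654844470 over F_{168206158905881}: ladder 11101001 (8 bits); e = f_P(D_Q)/f_Q(D_P).
The quotient is 163845107623079 + 11509283576008*t + 23197831996583*t^2 + 16642278079674*t^3.
Hence e(P,Q) = 127373624667014 + 77946387142672*t + 127764745367724*t^2 + 138936546456666*t^3 in F_{168206158905881^4}^*.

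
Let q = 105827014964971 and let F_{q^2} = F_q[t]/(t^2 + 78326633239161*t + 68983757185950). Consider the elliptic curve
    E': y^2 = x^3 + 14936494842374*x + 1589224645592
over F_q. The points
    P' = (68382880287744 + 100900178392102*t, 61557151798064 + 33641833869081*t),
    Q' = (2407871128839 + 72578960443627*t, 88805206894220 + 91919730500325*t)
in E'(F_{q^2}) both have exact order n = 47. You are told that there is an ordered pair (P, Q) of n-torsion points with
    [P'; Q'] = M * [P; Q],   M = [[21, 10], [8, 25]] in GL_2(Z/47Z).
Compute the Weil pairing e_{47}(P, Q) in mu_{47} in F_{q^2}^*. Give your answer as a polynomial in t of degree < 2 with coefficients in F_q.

10026280468781 + 67668921945764*t

e_{47}(aP+bQ,cP+dQ) = e_{47}(P,Q)^(ad-bc); with (a,b,c,d)=(21,10,8,25) this gives the det-47 law.
21*25 - 10*8 = 445; reduced mod 47: det = 22, inverse 15.
6-bit Miller (101111) on E'/F_{105827014964971} with a'=14936494842374, b'=1589224645592: accumulate tangent/chord ratios at Q'+S and P'+S'.
e_{47}(P',Q') = 81283800938213 + 18399504823937*t.
Hence e(P,Q) = 10026280468781 + 67668921945764*t in F_{105827014964971^2}^*.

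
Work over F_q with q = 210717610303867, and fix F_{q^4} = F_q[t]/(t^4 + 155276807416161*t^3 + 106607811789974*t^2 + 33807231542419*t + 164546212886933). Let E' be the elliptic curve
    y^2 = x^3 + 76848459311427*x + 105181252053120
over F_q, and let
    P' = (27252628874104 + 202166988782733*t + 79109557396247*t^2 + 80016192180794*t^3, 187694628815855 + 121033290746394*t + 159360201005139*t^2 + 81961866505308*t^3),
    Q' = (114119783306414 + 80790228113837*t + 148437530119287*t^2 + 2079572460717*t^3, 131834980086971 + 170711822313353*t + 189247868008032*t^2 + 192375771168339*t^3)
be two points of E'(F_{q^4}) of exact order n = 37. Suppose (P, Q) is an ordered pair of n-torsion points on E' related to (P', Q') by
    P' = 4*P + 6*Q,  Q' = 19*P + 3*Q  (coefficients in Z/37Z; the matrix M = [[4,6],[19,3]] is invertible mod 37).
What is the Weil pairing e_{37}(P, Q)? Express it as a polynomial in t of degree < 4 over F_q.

10540404499652 + 59215119358825*t + 183474796791442*t^2 + 113470774296883*t^3

The 37-Weil pairing on E[37] over F_{210717610303867} is alternating-bilinear: e_{37}(P',Q') = e_{37}(P,Q)^det(M).
4*3 - 6*19 = -102; reduced mod 37: det = 9, inverse 33.
6-bit Miller (100101) on E'/F_{210717610303867} with a'=76848459311427, b'=105181252053120: accumulate tangent/chord ratios at Q'+S and P'+S'.
So e_{37}(P',Q') = 146132615341253 + 76399761711743*t + 41128127876125*t^2 + 156477731098618*t^3.
e_{37}(P,Q) = (146132615341253 + 76399761711743*t + 41128127876125*t^2 + 156477731098618*t^3)^{33} = 10540404499652 + 59215119358825*t + 183474796791442*t^2 + 113470774296883*t^3.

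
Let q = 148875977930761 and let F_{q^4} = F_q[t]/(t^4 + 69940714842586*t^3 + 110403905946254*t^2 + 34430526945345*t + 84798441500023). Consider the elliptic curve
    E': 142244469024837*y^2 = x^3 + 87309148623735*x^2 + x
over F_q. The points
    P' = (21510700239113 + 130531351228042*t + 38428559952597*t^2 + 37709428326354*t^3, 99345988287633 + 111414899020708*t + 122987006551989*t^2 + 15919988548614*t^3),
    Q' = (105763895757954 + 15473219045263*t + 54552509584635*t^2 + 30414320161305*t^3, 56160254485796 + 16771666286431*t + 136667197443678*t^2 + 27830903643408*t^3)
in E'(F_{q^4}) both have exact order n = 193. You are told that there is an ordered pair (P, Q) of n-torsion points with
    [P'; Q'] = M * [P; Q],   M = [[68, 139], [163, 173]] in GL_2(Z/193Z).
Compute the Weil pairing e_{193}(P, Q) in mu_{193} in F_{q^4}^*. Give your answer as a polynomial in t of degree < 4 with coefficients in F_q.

139751253567783 + 45981507005252*t + 121422715267131*t^2 + 53332804692888*t^3

Since e_{193}(P,P)=e_{193}(Q,Q)=1 and e_{193}(Q,P)=e_{193}(P,Q)^{-1}, expanding e_{193}(68*P + 139*Q,163*P + 173*Q) leaves e(P,Q)^det(M).
det(M) mod 193 = 108; its inverse in (Z/193)^* is 84 (check: 108*84 mod 193 = 1).
Set x_W=3011930873877*u+131178541910975, y_W=3011930873877*v; then E': y_W^2=x_W^3+93925416402821*x_W+99450716868878.
n = 193 = (11000001)_2 (8 bits, wt 3); accumulate f_{193,P'}(Q'+S)/f_{193,P'}(S) along the 7-step ladder.
Miller gives e_{193}(P',Q') = 20186187429621 + 115961813458696*t + 12207247107806*t^2 + 55770674284944*t^3 in F_{148875977930761^4}.
Raise to 84: e(P,Q) = 139751253567783 + 45981507005252*t + 121422715267131*t^2 + 53332804692888*t^3 in mu_{193}.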